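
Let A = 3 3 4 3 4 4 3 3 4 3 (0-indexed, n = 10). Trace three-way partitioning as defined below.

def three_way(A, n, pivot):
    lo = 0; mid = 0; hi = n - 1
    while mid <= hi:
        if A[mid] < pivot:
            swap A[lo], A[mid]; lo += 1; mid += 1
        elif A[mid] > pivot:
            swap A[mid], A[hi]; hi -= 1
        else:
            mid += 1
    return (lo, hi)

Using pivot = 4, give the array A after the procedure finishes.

3 3 3 3 3 3 4 4 4 4

pivot = 4; lo=0, mid=0, hi=9
A[mid]=3<4: swap A[0],A[0]; lo=1,mid=1 → 3 3 4 3 4 4 3 3 4 3
A[mid]=3<4: swap A[1],A[1]; lo=2,mid=2 → 3 3 4 3 4 4 3 3 4 3
A[mid]=4=4: mid=3
A[mid]=3<4: swap A[2],A[3]; lo=3,mid=4 → 3 3 3 4 4 4 3 3 4 3
A[mid]=4=4: mid=5
A[mid]=4=4: mid=6
A[mid]=3<4: swap A[3],A[6]; lo=4,mid=7 → 3 3 3 3 4 4 4 3 4 3
A[mid]=3<4: swap A[4],A[7]; lo=5,mid=8 → 3 3 3 3 3 4 4 4 4 3
A[mid]=4=4: mid=9
A[mid]=3<4: swap A[5],A[9]; lo=6,mid=10 → 3 3 3 3 3 3 4 4 4 4
end: lo=6, hi=9; A = 3 3 3 3 3 3 4 4 4 4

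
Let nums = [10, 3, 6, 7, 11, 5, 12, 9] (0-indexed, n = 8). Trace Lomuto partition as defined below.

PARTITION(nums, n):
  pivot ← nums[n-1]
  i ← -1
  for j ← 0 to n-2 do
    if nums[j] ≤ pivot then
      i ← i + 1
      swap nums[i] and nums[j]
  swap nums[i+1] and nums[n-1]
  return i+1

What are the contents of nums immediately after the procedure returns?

pivot = nums[7] = 9; i = -1
j=0: nums[0]=10 > 9 → no swap
j=1: nums[1]=3 ≤ 9 → i=0, swap nums[0],nums[1] → [3, 10, 6, 7, 11, 5, 12, 9]
j=2: nums[2]=6 ≤ 9 → i=1, swap nums[1],nums[2] → [3, 6, 10, 7, 11, 5, 12, 9]
j=3: nums[3]=7 ≤ 9 → i=2, swap nums[2],nums[3] → [3, 6, 7, 10, 11, 5, 12, 9]
j=4: nums[4]=11 > 9 → no swap
j=5: nums[5]=5 ≤ 9 → i=3, swap nums[3],nums[5] → [3, 6, 7, 5, 11, 10, 12, 9]
j=6: nums[6]=12 > 9 → no swap
final swap nums[4],nums[7] → [3, 6, 7, 5, 9, 10, 12, 11]; return 4

[3, 6, 7, 5, 9, 10, 12, 11]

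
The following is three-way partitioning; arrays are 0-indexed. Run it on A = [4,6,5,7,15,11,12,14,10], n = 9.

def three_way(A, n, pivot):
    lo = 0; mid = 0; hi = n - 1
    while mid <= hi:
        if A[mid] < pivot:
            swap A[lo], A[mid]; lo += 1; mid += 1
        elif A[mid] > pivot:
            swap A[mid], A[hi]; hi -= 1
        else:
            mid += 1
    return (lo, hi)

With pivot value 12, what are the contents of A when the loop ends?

pivot = 12; lo=0, mid=0, hi=8
A[mid]=4<12: swap A[0],A[0]; lo=1,mid=1 → [4,6,5,7,15,11,12,14,10]
A[mid]=6<12: swap A[1],A[1]; lo=2,mid=2 → [4,6,5,7,15,11,12,14,10]
A[mid]=5<12: swap A[2],A[2]; lo=3,mid=3 → [4,6,5,7,15,11,12,14,10]
A[mid]=7<12: swap A[3],A[3]; lo=4,mid=4 → [4,6,5,7,15,11,12,14,10]
A[mid]=15>12: swap A[4],A[8]; hi=7 → [4,6,5,7,10,11,12,14,15]
A[mid]=10<12: swap A[4],A[4]; lo=5,mid=5 → [4,6,5,7,10,11,12,14,15]
A[mid]=11<12: swap A[5],A[5]; lo=6,mid=6 → [4,6,5,7,10,11,12,14,15]
A[mid]=12=12: mid=7
A[mid]=14>12: swap A[7],A[7]; hi=6 → [4,6,5,7,10,11,12,14,15]
end: lo=6, hi=6; A = [4,6,5,7,10,11,12,14,15]

[4,6,5,7,10,11,12,14,15]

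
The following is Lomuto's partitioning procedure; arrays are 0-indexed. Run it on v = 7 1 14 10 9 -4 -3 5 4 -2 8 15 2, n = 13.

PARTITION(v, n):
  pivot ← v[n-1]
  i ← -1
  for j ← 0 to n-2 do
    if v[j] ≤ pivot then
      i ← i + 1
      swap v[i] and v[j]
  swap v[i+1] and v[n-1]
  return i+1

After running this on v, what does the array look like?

pivot=2, i=-1
j=0: 7>2, skip
j=1: 1≤2, i=0, swap(0,1) ⇒ 1 7 14 10 9 -4 -3 5 4 -2 8 15 2
j=2: 14>2, skip
j=3: 10>2, skip
j=4: 9>2, skip
j=5: -4≤2, i=1, swap(1,5) ⇒ 1 -4 14 10 9 7 -3 5 4 -2 8 15 2
j=6: -3≤2, i=2, swap(2,6) ⇒ 1 -4 -3 10 9 7 14 5 4 -2 8 15 2
j=7: 5>2, skip
j=8: 4>2, skip
j=9: -2≤2, i=3, swap(3,9) ⇒ 1 -4 -3 -2 9 7 14 5 4 10 8 15 2
j=10: 8>2, skip
j=11: 15>2, skip
swap(4,12) ⇒ 1 -4 -3 -2 2 7 14 5 4 10 8 15 9; return 4

1 -4 -3 -2 2 7 14 5 4 10 8 15 9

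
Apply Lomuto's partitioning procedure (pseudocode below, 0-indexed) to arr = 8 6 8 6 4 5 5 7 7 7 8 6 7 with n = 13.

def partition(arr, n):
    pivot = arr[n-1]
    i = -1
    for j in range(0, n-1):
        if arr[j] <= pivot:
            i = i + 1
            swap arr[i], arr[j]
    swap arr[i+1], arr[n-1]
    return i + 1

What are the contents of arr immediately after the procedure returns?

pivot = arr[12] = 7; i = -1
j=0: arr[0]=8 > 7 → no swap
j=1: arr[1]=6 ≤ 7 → i=0, swap arr[0],arr[1] → 6 8 8 6 4 5 5 7 7 7 8 6 7
j=2: arr[2]=8 > 7 → no swap
j=3: arr[3]=6 ≤ 7 → i=1, swap arr[1],arr[3] → 6 6 8 8 4 5 5 7 7 7 8 6 7
j=4: arr[4]=4 ≤ 7 → i=2, swap arr[2],arr[4] → 6 6 4 8 8 5 5 7 7 7 8 6 7
j=5: arr[5]=5 ≤ 7 → i=3, swap arr[3],arr[5] → 6 6 4 5 8 8 5 7 7 7 8 6 7
j=6: arr[6]=5 ≤ 7 → i=4, swap arr[4],arr[6] → 6 6 4 5 5 8 8 7 7 7 8 6 7
j=7: arr[7]=7 ≤ 7 → i=5, swap arr[5],arr[7] → 6 6 4 5 5 7 8 8 7 7 8 6 7
j=8: arr[8]=7 ≤ 7 → i=6, swap arr[6],arr[8] → 6 6 4 5 5 7 7 8 8 7 8 6 7
j=9: arr[9]=7 ≤ 7 → i=7, swap arr[7],arr[9] → 6 6 4 5 5 7 7 7 8 8 8 6 7
j=10: arr[10]=8 > 7 → no swap
j=11: arr[11]=6 ≤ 7 → i=8, swap arr[8],arr[11] → 6 6 4 5 5 7 7 7 6 8 8 8 7
final swap arr[9],arr[12] → 6 6 4 5 5 7 7 7 6 7 8 8 8; return 9

6 6 4 5 5 7 7 7 6 7 8 8 8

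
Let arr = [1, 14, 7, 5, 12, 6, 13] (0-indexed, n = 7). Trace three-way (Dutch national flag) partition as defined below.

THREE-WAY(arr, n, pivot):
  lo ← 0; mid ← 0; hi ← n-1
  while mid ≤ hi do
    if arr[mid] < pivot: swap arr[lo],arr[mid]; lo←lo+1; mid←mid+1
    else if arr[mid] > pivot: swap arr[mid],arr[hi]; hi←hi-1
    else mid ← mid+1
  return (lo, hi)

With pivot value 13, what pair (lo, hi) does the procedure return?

lo=0 mid=0 hi=6
1<13: swap(0,0), lo=1 mid=1 ⇒ [1, 14, 7, 5, 12, 6, 13]
14>13: swap(1,6), hi=5 ⇒ [1, 13, 7, 5, 12, 6, 14]
13=13: mid=2
7<13: swap(1,2), lo=2 mid=3 ⇒ [1, 7, 13, 5, 12, 6, 14]
5<13: swap(2,3), lo=3 mid=4 ⇒ [1, 7, 5, 13, 12, 6, 14]
12<13: swap(3,4), lo=4 mid=5 ⇒ [1, 7, 5, 12, 13, 6, 14]
6<13: swap(4,5), lo=5 mid=6 ⇒ [1, 7, 5, 12, 6, 13, 14]
done. lo=5 hi=5; arr=[1, 7, 5, 12, 6, 13, 14]

(5, 5)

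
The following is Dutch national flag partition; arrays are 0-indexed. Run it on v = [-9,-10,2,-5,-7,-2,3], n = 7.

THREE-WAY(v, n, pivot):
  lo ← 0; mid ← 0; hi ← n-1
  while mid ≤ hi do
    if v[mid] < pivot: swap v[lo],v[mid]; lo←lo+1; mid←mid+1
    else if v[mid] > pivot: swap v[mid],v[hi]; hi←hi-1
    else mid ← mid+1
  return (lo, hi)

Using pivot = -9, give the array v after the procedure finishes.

[-10,-9,-5,-7,-2,3,2]

lo=0 mid=0 hi=6
-9=-9: mid=1
-10<-9: swap(0,1), lo=1 mid=2 ⇒ [-10,-9,2,-5,-7,-2,3]
2>-9: swap(2,6), hi=5 ⇒ [-10,-9,3,-5,-7,-2,2]
3>-9: swap(2,5), hi=4 ⇒ [-10,-9,-2,-5,-7,3,2]
-2>-9: swap(2,4), hi=3 ⇒ [-10,-9,-7,-5,-2,3,2]
-7>-9: swap(2,3), hi=2 ⇒ [-10,-9,-5,-7,-2,3,2]
-5>-9: swap(2,2), hi=1 ⇒ [-10,-9,-5,-7,-2,3,2]
done. lo=1 hi=1; v=[-10,-9,-5,-7,-2,3,2]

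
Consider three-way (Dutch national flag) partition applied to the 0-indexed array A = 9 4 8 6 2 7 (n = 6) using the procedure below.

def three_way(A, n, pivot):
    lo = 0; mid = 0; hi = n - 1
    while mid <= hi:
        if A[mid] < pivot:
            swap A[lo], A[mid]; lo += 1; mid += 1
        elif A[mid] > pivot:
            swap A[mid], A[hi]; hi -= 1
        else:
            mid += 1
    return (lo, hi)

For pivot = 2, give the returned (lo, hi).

lo=0 mid=0 hi=5
9>2: swap(0,5), hi=4 ⇒ 7 4 8 6 2 9
7>2: swap(0,4), hi=3 ⇒ 2 4 8 6 7 9
2=2: mid=1
4>2: swap(1,3), hi=2 ⇒ 2 6 8 4 7 9
6>2: swap(1,2), hi=1 ⇒ 2 8 6 4 7 9
8>2: swap(1,1), hi=0 ⇒ 2 8 6 4 7 9
done. lo=0 hi=0; A=2 8 6 4 7 9

(0, 0)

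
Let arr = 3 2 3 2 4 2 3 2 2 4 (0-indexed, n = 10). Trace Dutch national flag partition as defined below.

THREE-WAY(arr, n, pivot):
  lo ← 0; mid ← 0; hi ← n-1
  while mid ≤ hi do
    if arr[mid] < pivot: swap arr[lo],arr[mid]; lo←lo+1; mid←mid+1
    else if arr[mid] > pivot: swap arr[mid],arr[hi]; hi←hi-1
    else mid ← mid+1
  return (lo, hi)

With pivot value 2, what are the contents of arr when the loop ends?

2 2 2 2 2 3 4 3 4 3

pivot = 2; lo=0, mid=0, hi=9
arr[mid]=3>2: swap arr[0],arr[9]; hi=8 → 4 2 3 2 4 2 3 2 2 3
arr[mid]=4>2: swap arr[0],arr[8]; hi=7 → 2 2 3 2 4 2 3 2 4 3
arr[mid]=2=2: mid=1
arr[mid]=2=2: mid=2
arr[mid]=3>2: swap arr[2],arr[7]; hi=6 → 2 2 2 2 4 2 3 3 4 3
arr[mid]=2=2: mid=3
arr[mid]=2=2: mid=4
arr[mid]=4>2: swap arr[4],arr[6]; hi=5 → 2 2 2 2 3 2 4 3 4 3
arr[mid]=3>2: swap arr[4],arr[5]; hi=4 → 2 2 2 2 2 3 4 3 4 3
arr[mid]=2=2: mid=5
end: lo=0, hi=4; arr = 2 2 2 2 2 3 4 3 4 3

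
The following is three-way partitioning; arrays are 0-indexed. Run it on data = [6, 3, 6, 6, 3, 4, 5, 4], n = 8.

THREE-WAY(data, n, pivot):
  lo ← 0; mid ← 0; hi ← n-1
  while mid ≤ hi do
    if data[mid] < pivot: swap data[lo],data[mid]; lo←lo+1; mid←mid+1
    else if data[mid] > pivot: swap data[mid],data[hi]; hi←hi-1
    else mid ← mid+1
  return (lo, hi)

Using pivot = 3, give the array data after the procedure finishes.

pivot = 3; lo=0, mid=0, hi=7
data[mid]=6>3: swap data[0],data[7]; hi=6 → [4, 3, 6, 6, 3, 4, 5, 6]
data[mid]=4>3: swap data[0],data[6]; hi=5 → [5, 3, 6, 6, 3, 4, 4, 6]
data[mid]=5>3: swap data[0],data[5]; hi=4 → [4, 3, 6, 6, 3, 5, 4, 6]
data[mid]=4>3: swap data[0],data[4]; hi=3 → [3, 3, 6, 6, 4, 5, 4, 6]
data[mid]=3=3: mid=1
data[mid]=3=3: mid=2
data[mid]=6>3: swap data[2],data[3]; hi=2 → [3, 3, 6, 6, 4, 5, 4, 6]
data[mid]=6>3: swap data[2],data[2]; hi=1 → [3, 3, 6, 6, 4, 5, 4, 6]
end: lo=0, hi=1; data = [3, 3, 6, 6, 4, 5, 4, 6]

[3, 3, 6, 6, 4, 5, 4, 6]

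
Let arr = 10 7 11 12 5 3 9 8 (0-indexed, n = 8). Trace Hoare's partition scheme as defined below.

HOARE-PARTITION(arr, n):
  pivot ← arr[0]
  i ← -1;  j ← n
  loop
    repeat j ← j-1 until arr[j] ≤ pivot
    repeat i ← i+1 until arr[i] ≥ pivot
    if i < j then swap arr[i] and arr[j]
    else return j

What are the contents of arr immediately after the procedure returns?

pivot=10
j stops at 7 (8), i stops at 0 (10); swap ⇒ 8 7 11 12 5 3 9 10
j stops at 6 (9), i stops at 2 (11); swap ⇒ 8 7 9 12 5 3 11 10
j stops at 5 (3), i stops at 3 (12); swap ⇒ 8 7 9 3 5 12 11 10
j stops at 4, i stops at 5; i≥j ⇒ return 4. arr=8 7 9 3 5 12 11 10

8 7 9 3 5 12 11 10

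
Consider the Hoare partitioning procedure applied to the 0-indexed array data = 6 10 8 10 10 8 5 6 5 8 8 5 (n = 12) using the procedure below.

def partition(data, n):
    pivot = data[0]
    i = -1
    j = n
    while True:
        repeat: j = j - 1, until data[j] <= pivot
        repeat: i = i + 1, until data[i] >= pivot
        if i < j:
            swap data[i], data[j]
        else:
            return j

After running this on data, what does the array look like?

5 5 6 5 10 8 10 8 10 8 8 6

pivot = data[0] = 6; i = -1, j = 12
j→11 (data[11]=5≤6), i→0 (data[0]=6≥6); i<j, swap → 5 10 8 10 10 8 5 6 5 8 8 6
j→8 (data[8]=5≤6), i→1 (data[1]=10≥6); i<j, swap → 5 5 8 10 10 8 5 6 10 8 8 6
j→7 (data[7]=6≤6), i→2 (data[2]=8≥6); i<j, swap → 5 5 6 10 10 8 5 8 10 8 8 6
j→6 (data[6]=5≤6), i→3 (data[3]=10≥6); i<j, swap → 5 5 6 5 10 8 10 8 10 8 8 6
j→3, i→4; i≥j, return j=3. data = 5 5 6 5 10 8 10 8 10 8 8 6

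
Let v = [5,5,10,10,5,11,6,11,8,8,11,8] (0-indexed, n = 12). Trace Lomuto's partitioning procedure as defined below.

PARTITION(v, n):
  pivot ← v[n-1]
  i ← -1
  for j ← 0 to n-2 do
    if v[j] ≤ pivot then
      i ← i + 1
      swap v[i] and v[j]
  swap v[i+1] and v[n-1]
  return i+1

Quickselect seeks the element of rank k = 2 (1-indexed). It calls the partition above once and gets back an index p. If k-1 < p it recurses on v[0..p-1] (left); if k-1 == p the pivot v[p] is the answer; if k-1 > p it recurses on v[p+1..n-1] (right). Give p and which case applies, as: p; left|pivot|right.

pivot=8, i=-1
j=0: 5≤8, i=0, swap(0,0) ⇒ [5,5,10,10,5,11,6,11,8,8,11,8]
j=1: 5≤8, i=1, swap(1,1) ⇒ [5,5,10,10,5,11,6,11,8,8,11,8]
j=2: 10>8, skip
j=3: 10>8, skip
j=4: 5≤8, i=2, swap(2,4) ⇒ [5,5,5,10,10,11,6,11,8,8,11,8]
j=5: 11>8, skip
j=6: 6≤8, i=3, swap(3,6) ⇒ [5,5,5,6,10,11,10,11,8,8,11,8]
j=7: 11>8, skip
j=8: 8≤8, i=4, swap(4,8) ⇒ [5,5,5,6,8,11,10,11,10,8,11,8]
j=9: 8≤8, i=5, swap(5,9) ⇒ [5,5,5,6,8,8,10,11,10,11,11,8]
j=10: 11>8, skip
swap(6,11) ⇒ [5,5,5,6,8,8,8,11,10,11,11,10]; return 6
p = 6; k-1 = 1 < 6 ⇒ left

6; left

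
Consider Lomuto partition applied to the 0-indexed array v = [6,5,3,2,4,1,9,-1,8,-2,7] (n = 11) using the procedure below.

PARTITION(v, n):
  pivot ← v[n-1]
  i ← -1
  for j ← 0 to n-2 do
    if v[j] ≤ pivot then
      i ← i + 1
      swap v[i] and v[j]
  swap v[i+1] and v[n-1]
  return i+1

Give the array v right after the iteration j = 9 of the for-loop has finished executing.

[6,5,3,2,4,1,-1,-2,8,9,7]

pivot = v[10] = 7; i = -1
j=0: v[0]=6 ≤ 7 → i=0, swap v[0],v[0] (no change) → [6,5,3,2,4,1,9,-1,8,-2,7]
j=1: v[1]=5 ≤ 7 → i=1, swap v[1],v[1] (no change) → [6,5,3,2,4,1,9,-1,8,-2,7]
j=2: v[2]=3 ≤ 7 → i=2, swap v[2],v[2] (no change) → [6,5,3,2,4,1,9,-1,8,-2,7]
j=3: v[3]=2 ≤ 7 → i=3, swap v[3],v[3] (no change) → [6,5,3,2,4,1,9,-1,8,-2,7]
j=4: v[4]=4 ≤ 7 → i=4, swap v[4],v[4] (no change) → [6,5,3,2,4,1,9,-1,8,-2,7]
j=5: v[5]=1 ≤ 7 → i=5, swap v[5],v[5] (no change) → [6,5,3,2,4,1,9,-1,8,-2,7]
j=6: v[6]=9 > 7 → no swap
j=7: v[7]=-1 ≤ 7 → i=6, swap v[6],v[7] → [6,5,3,2,4,1,-1,9,8,-2,7]
j=8: v[8]=8 > 7 → no swap
j=9: v[9]=-2 ≤ 7 → i=7, swap v[7],v[9] → [6,5,3,2,4,1,-1,-2,8,9,7]
(after j=9) v = [6,5,3,2,4,1,-1,-2,8,9,7]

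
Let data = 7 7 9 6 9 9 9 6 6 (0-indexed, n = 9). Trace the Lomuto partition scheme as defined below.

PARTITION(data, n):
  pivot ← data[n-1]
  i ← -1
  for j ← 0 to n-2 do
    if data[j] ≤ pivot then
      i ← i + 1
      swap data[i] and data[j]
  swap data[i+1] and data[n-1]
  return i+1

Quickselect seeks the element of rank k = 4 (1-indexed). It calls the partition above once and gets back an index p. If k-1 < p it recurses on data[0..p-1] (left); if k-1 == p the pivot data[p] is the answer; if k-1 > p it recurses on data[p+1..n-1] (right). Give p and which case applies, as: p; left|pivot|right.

pivot=6, i=-1
j=0: 7>6, skip
j=1: 7>6, skip
j=2: 9>6, skip
j=3: 6≤6, i=0, swap(0,3) ⇒ 6 7 9 7 9 9 9 6 6
j=4: 9>6, skip
j=5: 9>6, skip
j=6: 9>6, skip
j=7: 6≤6, i=1, swap(1,7) ⇒ 6 6 9 7 9 9 9 7 6
swap(2,8) ⇒ 6 6 6 7 9 9 9 7 9; return 2
p = 2; k-1 = 3 > 2 ⇒ right

2; right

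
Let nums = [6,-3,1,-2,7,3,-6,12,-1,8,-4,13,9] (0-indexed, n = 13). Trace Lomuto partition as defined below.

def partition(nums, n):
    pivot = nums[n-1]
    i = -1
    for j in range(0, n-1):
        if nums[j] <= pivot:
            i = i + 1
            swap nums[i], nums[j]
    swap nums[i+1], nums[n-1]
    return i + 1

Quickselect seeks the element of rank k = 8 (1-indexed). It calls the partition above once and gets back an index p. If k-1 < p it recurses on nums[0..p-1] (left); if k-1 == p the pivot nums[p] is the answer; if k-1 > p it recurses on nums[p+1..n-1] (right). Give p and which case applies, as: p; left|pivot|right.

pivot=9, i=-1
j=0: 6≤9, i=0, swap(0,0) ⇒ [6,-3,1,-2,7,3,-6,12,-1,8,-4,13,9]
j=1: -3≤9, i=1, swap(1,1) ⇒ [6,-3,1,-2,7,3,-6,12,-1,8,-4,13,9]
j=2: 1≤9, i=2, swap(2,2) ⇒ [6,-3,1,-2,7,3,-6,12,-1,8,-4,13,9]
j=3: -2≤9, i=3, swap(3,3) ⇒ [6,-3,1,-2,7,3,-6,12,-1,8,-4,13,9]
j=4: 7≤9, i=4, swap(4,4) ⇒ [6,-3,1,-2,7,3,-6,12,-1,8,-4,13,9]
j=5: 3≤9, i=5, swap(5,5) ⇒ [6,-3,1,-2,7,3,-6,12,-1,8,-4,13,9]
j=6: -6≤9, i=6, swap(6,6) ⇒ [6,-3,1,-2,7,3,-6,12,-1,8,-4,13,9]
j=7: 12>9, skip
j=8: -1≤9, i=7, swap(7,8) ⇒ [6,-3,1,-2,7,3,-6,-1,12,8,-4,13,9]
j=9: 8≤9, i=8, swap(8,9) ⇒ [6,-3,1,-2,7,3,-6,-1,8,12,-4,13,9]
j=10: -4≤9, i=9, swap(9,10) ⇒ [6,-3,1,-2,7,3,-6,-1,8,-4,12,13,9]
j=11: 13>9, skip
swap(10,12) ⇒ [6,-3,1,-2,7,3,-6,-1,8,-4,9,13,12]; return 10
p = 10; k-1 = 7 < 10 ⇒ left

10; left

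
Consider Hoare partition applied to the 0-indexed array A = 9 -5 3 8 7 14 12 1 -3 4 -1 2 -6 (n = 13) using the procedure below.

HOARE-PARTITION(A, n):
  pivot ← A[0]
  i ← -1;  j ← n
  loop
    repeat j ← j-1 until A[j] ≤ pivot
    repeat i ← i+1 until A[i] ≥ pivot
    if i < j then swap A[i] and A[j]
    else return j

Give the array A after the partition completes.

pivot = A[0] = 9; i = -1, j = 13
j→12 (A[12]=-6≤9), i→0 (A[0]=9≥9); i<j, swap → -6 -5 3 8 7 14 12 1 -3 4 -1 2 9
j→11 (A[11]=2≤9), i→5 (A[5]=14≥9); i<j, swap → -6 -5 3 8 7 2 12 1 -3 4 -1 14 9
j→10 (A[10]=-1≤9), i→6 (A[6]=12≥9); i<j, swap → -6 -5 3 8 7 2 -1 1 -3 4 12 14 9
j→9, i→10; i≥j, return j=9. A = -6 -5 3 8 7 2 -1 1 -3 4 12 14 9

-6 -5 3 8 7 2 -1 1 -3 4 12 14 9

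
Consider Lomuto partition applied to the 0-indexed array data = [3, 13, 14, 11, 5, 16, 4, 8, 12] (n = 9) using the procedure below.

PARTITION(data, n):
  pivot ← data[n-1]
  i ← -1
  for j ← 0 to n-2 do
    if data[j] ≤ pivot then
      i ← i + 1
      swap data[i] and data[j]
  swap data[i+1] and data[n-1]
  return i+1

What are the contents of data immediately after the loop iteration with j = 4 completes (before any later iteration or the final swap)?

[3, 11, 5, 13, 14, 16, 4, 8, 12]

pivot=12, i=-1
j=0: 3≤12, i=0, swap(0,0) ⇒ [3, 13, 14, 11, 5, 16, 4, 8, 12]
j=1: 13>12, skip
j=2: 14>12, skip
j=3: 11≤12, i=1, swap(1,3) ⇒ [3, 11, 14, 13, 5, 16, 4, 8, 12]
j=4: 5≤12, i=2, swap(2,4) ⇒ [3, 11, 5, 13, 14, 16, 4, 8, 12]
(after j=4) data = [3, 11, 5, 13, 14, 16, 4, 8, 12]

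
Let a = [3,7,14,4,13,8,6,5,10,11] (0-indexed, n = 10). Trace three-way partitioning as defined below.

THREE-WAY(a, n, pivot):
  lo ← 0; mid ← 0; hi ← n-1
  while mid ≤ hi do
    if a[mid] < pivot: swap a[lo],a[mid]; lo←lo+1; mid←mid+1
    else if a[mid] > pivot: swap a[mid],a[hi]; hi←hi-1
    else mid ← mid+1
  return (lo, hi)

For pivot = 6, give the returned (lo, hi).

pivot = 6; lo=0, mid=0, hi=9
a[mid]=3<6: swap a[0],a[0]; lo=1,mid=1 → [3,7,14,4,13,8,6,5,10,11]
a[mid]=7>6: swap a[1],a[9]; hi=8 → [3,11,14,4,13,8,6,5,10,7]
a[mid]=11>6: swap a[1],a[8]; hi=7 → [3,10,14,4,13,8,6,5,11,7]
a[mid]=10>6: swap a[1],a[7]; hi=6 → [3,5,14,4,13,8,6,10,11,7]
a[mid]=5<6: swap a[1],a[1]; lo=2,mid=2 → [3,5,14,4,13,8,6,10,11,7]
a[mid]=14>6: swap a[2],a[6]; hi=5 → [3,5,6,4,13,8,14,10,11,7]
a[mid]=6=6: mid=3
a[mid]=4<6: swap a[2],a[3]; lo=3,mid=4 → [3,5,4,6,13,8,14,10,11,7]
a[mid]=13>6: swap a[4],a[5]; hi=4 → [3,5,4,6,8,13,14,10,11,7]
a[mid]=8>6: swap a[4],a[4]; hi=3 → [3,5,4,6,8,13,14,10,11,7]
end: lo=3, hi=3; a = [3,5,4,6,8,13,14,10,11,7]

(3, 3)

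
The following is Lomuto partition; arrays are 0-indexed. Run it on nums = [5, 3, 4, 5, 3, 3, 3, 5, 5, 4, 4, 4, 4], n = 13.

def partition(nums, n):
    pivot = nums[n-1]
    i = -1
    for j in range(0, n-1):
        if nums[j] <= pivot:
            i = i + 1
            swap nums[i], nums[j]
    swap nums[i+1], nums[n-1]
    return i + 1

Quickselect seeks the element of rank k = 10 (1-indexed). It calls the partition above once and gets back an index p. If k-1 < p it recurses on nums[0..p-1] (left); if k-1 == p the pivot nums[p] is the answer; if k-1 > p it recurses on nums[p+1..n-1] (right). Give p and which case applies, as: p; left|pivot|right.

8; right

pivot = nums[12] = 4; i = -1
j=0: nums[0]=5 > 4 → no swap
j=1: nums[1]=3 ≤ 4 → i=0, swap nums[0],nums[1] → [3, 5, 4, 5, 3, 3, 3, 5, 5, 4, 4, 4, 4]
j=2: nums[2]=4 ≤ 4 → i=1, swap nums[1],nums[2] → [3, 4, 5, 5, 3, 3, 3, 5, 5, 4, 4, 4, 4]
j=3: nums[3]=5 > 4 → no swap
j=4: nums[4]=3 ≤ 4 → i=2, swap nums[2],nums[4] → [3, 4, 3, 5, 5, 3, 3, 5, 5, 4, 4, 4, 4]
j=5: nums[5]=3 ≤ 4 → i=3, swap nums[3],nums[5] → [3, 4, 3, 3, 5, 5, 3, 5, 5, 4, 4, 4, 4]
j=6: nums[6]=3 ≤ 4 → i=4, swap nums[4],nums[6] → [3, 4, 3, 3, 3, 5, 5, 5, 5, 4, 4, 4, 4]
j=7: nums[7]=5 > 4 → no swap
j=8: nums[8]=5 > 4 → no swap
j=9: nums[9]=4 ≤ 4 → i=5, swap nums[5],nums[9] → [3, 4, 3, 3, 3, 4, 5, 5, 5, 5, 4, 4, 4]
j=10: nums[10]=4 ≤ 4 → i=6, swap nums[6],nums[10] → [3, 4, 3, 3, 3, 4, 4, 5, 5, 5, 5, 4, 4]
j=11: nums[11]=4 ≤ 4 → i=7, swap nums[7],nums[11] → [3, 4, 3, 3, 3, 4, 4, 4, 5, 5, 5, 5, 4]
final swap nums[8],nums[12] → [3, 4, 3, 3, 3, 4, 4, 4, 4, 5, 5, 5, 5]; return 8
p = 8; k-1 = 9 > 8 ⇒ right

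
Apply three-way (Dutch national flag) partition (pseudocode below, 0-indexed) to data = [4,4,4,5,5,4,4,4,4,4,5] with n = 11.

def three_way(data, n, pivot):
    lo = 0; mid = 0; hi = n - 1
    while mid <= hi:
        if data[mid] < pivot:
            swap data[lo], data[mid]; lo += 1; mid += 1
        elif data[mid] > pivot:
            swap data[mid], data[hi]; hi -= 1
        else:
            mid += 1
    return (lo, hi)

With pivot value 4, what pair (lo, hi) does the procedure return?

(0, 7)

pivot = 4; lo=0, mid=0, hi=10
data[mid]=4=4: mid=1
data[mid]=4=4: mid=2
data[mid]=4=4: mid=3
data[mid]=5>4: swap data[3],data[10]; hi=9 → [4,4,4,5,5,4,4,4,4,4,5]
data[mid]=5>4: swap data[3],data[9]; hi=8 → [4,4,4,4,5,4,4,4,4,5,5]
data[mid]=4=4: mid=4
data[mid]=5>4: swap data[4],data[8]; hi=7 → [4,4,4,4,4,4,4,4,5,5,5]
data[mid]=4=4: mid=5
data[mid]=4=4: mid=6
data[mid]=4=4: mid=7
data[mid]=4=4: mid=8
end: lo=0, hi=7; data = [4,4,4,4,4,4,4,4,5,5,5]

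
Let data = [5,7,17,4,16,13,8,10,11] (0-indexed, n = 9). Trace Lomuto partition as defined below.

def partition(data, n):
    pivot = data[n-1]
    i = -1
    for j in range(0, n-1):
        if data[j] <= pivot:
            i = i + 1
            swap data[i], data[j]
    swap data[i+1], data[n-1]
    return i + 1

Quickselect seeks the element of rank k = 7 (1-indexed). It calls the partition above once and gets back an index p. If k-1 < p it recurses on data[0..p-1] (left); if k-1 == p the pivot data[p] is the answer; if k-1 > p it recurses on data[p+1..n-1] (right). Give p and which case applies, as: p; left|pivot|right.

5; right

pivot=11, i=-1
j=0: 5≤11, i=0, swap(0,0) ⇒ [5,7,17,4,16,13,8,10,11]
j=1: 7≤11, i=1, swap(1,1) ⇒ [5,7,17,4,16,13,8,10,11]
j=2: 17>11, skip
j=3: 4≤11, i=2, swap(2,3) ⇒ [5,7,4,17,16,13,8,10,11]
j=4: 16>11, skip
j=5: 13>11, skip
j=6: 8≤11, i=3, swap(3,6) ⇒ [5,7,4,8,16,13,17,10,11]
j=7: 10≤11, i=4, swap(4,7) ⇒ [5,7,4,8,10,13,17,16,11]
swap(5,8) ⇒ [5,7,4,8,10,11,17,16,13]; return 5
p = 5; k-1 = 6 > 5 ⇒ right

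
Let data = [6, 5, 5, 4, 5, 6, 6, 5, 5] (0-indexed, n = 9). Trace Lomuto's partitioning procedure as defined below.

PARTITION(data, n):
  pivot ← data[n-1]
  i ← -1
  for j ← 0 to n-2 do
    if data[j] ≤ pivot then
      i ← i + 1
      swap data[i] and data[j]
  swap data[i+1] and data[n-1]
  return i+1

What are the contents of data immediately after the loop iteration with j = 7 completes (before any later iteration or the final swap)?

[5, 5, 4, 5, 5, 6, 6, 6, 5]

pivot = data[8] = 5; i = -1
j=0: data[0]=6 > 5 → no swap
j=1: data[1]=5 ≤ 5 → i=0, swap data[0],data[1] → [5, 6, 5, 4, 5, 6, 6, 5, 5]
j=2: data[2]=5 ≤ 5 → i=1, swap data[1],data[2] → [5, 5, 6, 4, 5, 6, 6, 5, 5]
j=3: data[3]=4 ≤ 5 → i=2, swap data[2],data[3] → [5, 5, 4, 6, 5, 6, 6, 5, 5]
j=4: data[4]=5 ≤ 5 → i=3, swap data[3],data[4] → [5, 5, 4, 5, 6, 6, 6, 5, 5]
j=5: data[5]=6 > 5 → no swap
j=6: data[6]=6 > 5 → no swap
j=7: data[7]=5 ≤ 5 → i=4, swap data[4],data[7] → [5, 5, 4, 5, 5, 6, 6, 6, 5]
(after j=7) data = [5, 5, 4, 5, 5, 6, 6, 6, 5]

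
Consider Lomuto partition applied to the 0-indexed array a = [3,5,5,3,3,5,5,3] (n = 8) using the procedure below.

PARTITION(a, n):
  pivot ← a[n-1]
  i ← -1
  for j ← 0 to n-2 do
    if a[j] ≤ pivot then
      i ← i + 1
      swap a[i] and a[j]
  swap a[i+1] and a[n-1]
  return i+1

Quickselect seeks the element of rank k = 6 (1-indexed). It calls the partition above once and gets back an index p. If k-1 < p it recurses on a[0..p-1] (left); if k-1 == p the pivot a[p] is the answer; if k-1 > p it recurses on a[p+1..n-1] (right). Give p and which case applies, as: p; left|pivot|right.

3; right

pivot = a[7] = 3; i = -1
j=0: a[0]=3 ≤ 3 → i=0, swap a[0],a[0] (no change) → [3,5,5,3,3,5,5,3]
j=1: a[1]=5 > 3 → no swap
j=2: a[2]=5 > 3 → no swap
j=3: a[3]=3 ≤ 3 → i=1, swap a[1],a[3] → [3,3,5,5,3,5,5,3]
j=4: a[4]=3 ≤ 3 → i=2, swap a[2],a[4] → [3,3,3,5,5,5,5,3]
j=5: a[5]=5 > 3 → no swap
j=6: a[6]=5 > 3 → no swap
final swap a[3],a[7] → [3,3,3,3,5,5,5,5]; return 3
p = 3; k-1 = 5 > 3 ⇒ right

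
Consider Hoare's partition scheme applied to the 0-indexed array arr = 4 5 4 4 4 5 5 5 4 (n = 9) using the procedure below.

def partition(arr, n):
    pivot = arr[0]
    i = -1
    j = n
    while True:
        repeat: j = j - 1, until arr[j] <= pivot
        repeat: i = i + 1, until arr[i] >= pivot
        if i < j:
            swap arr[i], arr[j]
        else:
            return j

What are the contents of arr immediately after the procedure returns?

pivot = arr[0] = 4; i = -1, j = 9
j→8 (arr[8]=4≤4), i→0 (arr[0]=4≥4); i<j, swap → 4 5 4 4 4 5 5 5 4
j→4 (arr[4]=4≤4), i→1 (arr[1]=5≥4); i<j, swap → 4 4 4 4 5 5 5 5 4
j→3 (arr[3]=4≤4), i→2 (arr[2]=4≥4); i<j, swap → 4 4 4 4 5 5 5 5 4
j→2, i→3; i≥j, return j=2. arr = 4 4 4 4 5 5 5 5 4

4 4 4 4 5 5 5 5 4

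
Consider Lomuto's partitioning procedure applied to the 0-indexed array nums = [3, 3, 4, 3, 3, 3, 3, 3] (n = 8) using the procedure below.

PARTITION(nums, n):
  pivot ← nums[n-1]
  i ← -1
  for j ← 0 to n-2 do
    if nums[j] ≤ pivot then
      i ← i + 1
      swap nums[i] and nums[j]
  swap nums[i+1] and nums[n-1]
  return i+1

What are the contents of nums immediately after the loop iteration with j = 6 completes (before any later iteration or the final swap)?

[3, 3, 3, 3, 3, 3, 4, 3]

pivot = nums[7] = 3; i = -1
j=0: nums[0]=3 ≤ 3 → i=0, swap nums[0],nums[0] (no change) → [3, 3, 4, 3, 3, 3, 3, 3]
j=1: nums[1]=3 ≤ 3 → i=1, swap nums[1],nums[1] (no change) → [3, 3, 4, 3, 3, 3, 3, 3]
j=2: nums[2]=4 > 3 → no swap
j=3: nums[3]=3 ≤ 3 → i=2, swap nums[2],nums[3] → [3, 3, 3, 4, 3, 3, 3, 3]
j=4: nums[4]=3 ≤ 3 → i=3, swap nums[3],nums[4] → [3, 3, 3, 3, 4, 3, 3, 3]
j=5: nums[5]=3 ≤ 3 → i=4, swap nums[4],nums[5] → [3, 3, 3, 3, 3, 4, 3, 3]
j=6: nums[6]=3 ≤ 3 → i=5, swap nums[5],nums[6] → [3, 3, 3, 3, 3, 3, 4, 3]
(after j=6) nums = [3, 3, 3, 3, 3, 3, 4, 3]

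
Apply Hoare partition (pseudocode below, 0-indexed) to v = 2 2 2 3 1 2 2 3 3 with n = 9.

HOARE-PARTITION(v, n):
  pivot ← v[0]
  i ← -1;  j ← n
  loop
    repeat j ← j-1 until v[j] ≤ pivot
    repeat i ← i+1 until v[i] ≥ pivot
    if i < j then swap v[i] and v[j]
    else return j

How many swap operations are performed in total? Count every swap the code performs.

3

pivot = v[0] = 2; i = -1, j = 9
j→6 (v[6]=2≤2), i→0 (v[0]=2≥2); i<j, swap → 2 2 2 3 1 2 2 3 3
j→5 (v[5]=2≤2), i→1 (v[1]=2≥2); i<j, swap → 2 2 2 3 1 2 2 3 3
j→4 (v[4]=1≤2), i→2 (v[2]=2≥2); i<j, swap → 2 2 1 3 2 2 2 3 3
j→2, i→3; i≥j, return j=2. v = 2 2 1 3 2 2 2 3 3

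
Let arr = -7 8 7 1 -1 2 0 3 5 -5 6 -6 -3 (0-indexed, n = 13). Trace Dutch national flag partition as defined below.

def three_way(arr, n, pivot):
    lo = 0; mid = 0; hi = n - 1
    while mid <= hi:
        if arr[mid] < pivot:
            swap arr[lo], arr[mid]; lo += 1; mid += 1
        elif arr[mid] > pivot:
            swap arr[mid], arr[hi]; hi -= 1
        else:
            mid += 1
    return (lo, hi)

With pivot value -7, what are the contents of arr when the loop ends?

pivot = -7; lo=0, mid=0, hi=12
arr[mid]=-7=-7: mid=1
arr[mid]=8>-7: swap arr[1],arr[12]; hi=11 → -7 -3 7 1 -1 2 0 3 5 -5 6 -6 8
arr[mid]=-3>-7: swap arr[1],arr[11]; hi=10 → -7 -6 7 1 -1 2 0 3 5 -5 6 -3 8
arr[mid]=-6>-7: swap arr[1],arr[10]; hi=9 → -7 6 7 1 -1 2 0 3 5 -5 -6 -3 8
arr[mid]=6>-7: swap arr[1],arr[9]; hi=8 → -7 -5 7 1 -1 2 0 3 5 6 -6 -3 8
arr[mid]=-5>-7: swap arr[1],arr[8]; hi=7 → -7 5 7 1 -1 2 0 3 -5 6 -6 -3 8
arr[mid]=5>-7: swap arr[1],arr[7]; hi=6 → -7 3 7 1 -1 2 0 5 -5 6 -6 -3 8
arr[mid]=3>-7: swap arr[1],arr[6]; hi=5 → -7 0 7 1 -1 2 3 5 -5 6 -6 -3 8
arr[mid]=0>-7: swap arr[1],arr[5]; hi=4 → -7 2 7 1 -1 0 3 5 -5 6 -6 -3 8
arr[mid]=2>-7: swap arr[1],arr[4]; hi=3 → -7 -1 7 1 2 0 3 5 -5 6 -6 -3 8
arr[mid]=-1>-7: swap arr[1],arr[3]; hi=2 → -7 1 7 -1 2 0 3 5 -5 6 -6 -3 8
arr[mid]=1>-7: swap arr[1],arr[2]; hi=1 → -7 7 1 -1 2 0 3 5 -5 6 -6 -3 8
arr[mid]=7>-7: swap arr[1],arr[1]; hi=0 → -7 7 1 -1 2 0 3 5 -5 6 -6 -3 8
end: lo=0, hi=0; arr = -7 7 1 -1 2 0 3 5 -5 6 -6 -3 8

-7 7 1 -1 2 0 3 5 -5 6 -6 -3 8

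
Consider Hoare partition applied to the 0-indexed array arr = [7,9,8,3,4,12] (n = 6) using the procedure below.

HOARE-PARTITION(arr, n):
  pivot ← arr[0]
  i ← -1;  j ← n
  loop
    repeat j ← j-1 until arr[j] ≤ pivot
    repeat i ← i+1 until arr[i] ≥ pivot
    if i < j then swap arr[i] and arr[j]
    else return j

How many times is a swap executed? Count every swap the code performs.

pivot=7
j stops at 4 (4), i stops at 0 (7); swap ⇒ [4,9,8,3,7,12]
j stops at 3 (3), i stops at 1 (9); swap ⇒ [4,3,8,9,7,12]
j stops at 1, i stops at 2; i≥j ⇒ return 1. arr=[4,3,8,9,7,12]

2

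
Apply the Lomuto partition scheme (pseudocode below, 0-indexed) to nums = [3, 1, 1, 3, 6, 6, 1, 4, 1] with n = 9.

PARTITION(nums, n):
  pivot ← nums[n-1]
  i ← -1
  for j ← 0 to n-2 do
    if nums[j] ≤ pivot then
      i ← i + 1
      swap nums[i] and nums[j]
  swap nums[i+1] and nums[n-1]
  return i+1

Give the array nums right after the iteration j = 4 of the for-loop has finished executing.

[1, 1, 3, 3, 6, 6, 1, 4, 1]

pivot = nums[8] = 1; i = -1
j=0: nums[0]=3 > 1 → no swap
j=1: nums[1]=1 ≤ 1 → i=0, swap nums[0],nums[1] → [1, 3, 1, 3, 6, 6, 1, 4, 1]
j=2: nums[2]=1 ≤ 1 → i=1, swap nums[1],nums[2] → [1, 1, 3, 3, 6, 6, 1, 4, 1]
j=3: nums[3]=3 > 1 → no swap
j=4: nums[4]=6 > 1 → no swap
(after j=4) nums = [1, 1, 3, 3, 6, 6, 1, 4, 1]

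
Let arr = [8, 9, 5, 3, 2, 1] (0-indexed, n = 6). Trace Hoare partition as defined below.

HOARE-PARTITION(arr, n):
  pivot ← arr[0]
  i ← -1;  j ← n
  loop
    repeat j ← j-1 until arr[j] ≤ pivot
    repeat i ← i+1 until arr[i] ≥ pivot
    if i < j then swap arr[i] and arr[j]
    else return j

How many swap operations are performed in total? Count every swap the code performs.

2

pivot = arr[0] = 8; i = -1, j = 6
j→5 (arr[5]=1≤8), i→0 (arr[0]=8≥8); i<j, swap → [1, 9, 5, 3, 2, 8]
j→4 (arr[4]=2≤8), i→1 (arr[1]=9≥8); i<j, swap → [1, 2, 5, 3, 9, 8]
j→3, i→4; i≥j, return j=3. arr = [1, 2, 5, 3, 9, 8]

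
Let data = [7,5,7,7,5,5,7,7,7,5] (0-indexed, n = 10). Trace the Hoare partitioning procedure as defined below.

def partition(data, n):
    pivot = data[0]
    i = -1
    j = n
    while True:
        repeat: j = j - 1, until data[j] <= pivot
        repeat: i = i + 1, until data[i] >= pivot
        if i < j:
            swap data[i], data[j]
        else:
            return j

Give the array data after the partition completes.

pivot=7
j stops at 9 (5), i stops at 0 (7); swap ⇒ [5,5,7,7,5,5,7,7,7,7]
j stops at 8 (7), i stops at 2 (7); swap ⇒ [5,5,7,7,5,5,7,7,7,7]
j stops at 7 (7), i stops at 3 (7); swap ⇒ [5,5,7,7,5,5,7,7,7,7]
j stops at 6, i stops at 6; i≥j ⇒ return 6. data=[5,5,7,7,5,5,7,7,7,7]

[5,5,7,7,5,5,7,7,7,7]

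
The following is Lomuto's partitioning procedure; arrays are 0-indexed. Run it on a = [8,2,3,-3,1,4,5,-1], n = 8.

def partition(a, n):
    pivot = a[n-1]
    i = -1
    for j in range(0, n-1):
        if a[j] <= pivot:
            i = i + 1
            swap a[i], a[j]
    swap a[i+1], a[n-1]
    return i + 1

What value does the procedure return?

pivot = a[7] = -1; i = -1
j=0: a[0]=8 > -1 → no swap
j=1: a[1]=2 > -1 → no swap
j=2: a[2]=3 > -1 → no swap
j=3: a[3]=-3 ≤ -1 → i=0, swap a[0],a[3] → [-3,2,3,8,1,4,5,-1]
j=4: a[4]=1 > -1 → no swap
j=5: a[5]=4 > -1 → no swap
j=6: a[6]=5 > -1 → no swap
final swap a[1],a[7] → [-3,-1,3,8,1,4,5,2]; return 1

1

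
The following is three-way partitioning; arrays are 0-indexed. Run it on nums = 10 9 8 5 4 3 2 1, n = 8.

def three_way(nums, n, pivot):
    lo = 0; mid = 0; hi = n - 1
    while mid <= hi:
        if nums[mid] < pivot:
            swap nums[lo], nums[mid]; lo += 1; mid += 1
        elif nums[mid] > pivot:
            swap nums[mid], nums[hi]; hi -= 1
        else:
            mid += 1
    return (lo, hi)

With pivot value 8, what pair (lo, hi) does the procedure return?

pivot = 8; lo=0, mid=0, hi=7
nums[mid]=10>8: swap nums[0],nums[7]; hi=6 → 1 9 8 5 4 3 2 10
nums[mid]=1<8: swap nums[0],nums[0]; lo=1,mid=1 → 1 9 8 5 4 3 2 10
nums[mid]=9>8: swap nums[1],nums[6]; hi=5 → 1 2 8 5 4 3 9 10
nums[mid]=2<8: swap nums[1],nums[1]; lo=2,mid=2 → 1 2 8 5 4 3 9 10
nums[mid]=8=8: mid=3
nums[mid]=5<8: swap nums[2],nums[3]; lo=3,mid=4 → 1 2 5 8 4 3 9 10
nums[mid]=4<8: swap nums[3],nums[4]; lo=4,mid=5 → 1 2 5 4 8 3 9 10
nums[mid]=3<8: swap nums[4],nums[5]; lo=5,mid=6 → 1 2 5 4 3 8 9 10
end: lo=5, hi=5; nums = 1 2 5 4 3 8 9 10

(5, 5)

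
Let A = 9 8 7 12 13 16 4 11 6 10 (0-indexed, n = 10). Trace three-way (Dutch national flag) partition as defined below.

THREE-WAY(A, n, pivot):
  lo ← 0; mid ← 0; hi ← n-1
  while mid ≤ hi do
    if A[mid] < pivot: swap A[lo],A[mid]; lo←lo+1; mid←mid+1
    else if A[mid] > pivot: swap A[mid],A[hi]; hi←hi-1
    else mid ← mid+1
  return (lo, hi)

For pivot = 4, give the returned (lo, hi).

pivot = 4; lo=0, mid=0, hi=9
A[mid]=9>4: swap A[0],A[9]; hi=8 → 10 8 7 12 13 16 4 11 6 9
A[mid]=10>4: swap A[0],A[8]; hi=7 → 6 8 7 12 13 16 4 11 10 9
A[mid]=6>4: swap A[0],A[7]; hi=6 → 11 8 7 12 13 16 4 6 10 9
A[mid]=11>4: swap A[0],A[6]; hi=5 → 4 8 7 12 13 16 11 6 10 9
A[mid]=4=4: mid=1
A[mid]=8>4: swap A[1],A[5]; hi=4 → 4 16 7 12 13 8 11 6 10 9
A[mid]=16>4: swap A[1],A[4]; hi=3 → 4 13 7 12 16 8 11 6 10 9
A[mid]=13>4: swap A[1],A[3]; hi=2 → 4 12 7 13 16 8 11 6 10 9
A[mid]=12>4: swap A[1],A[2]; hi=1 → 4 7 12 13 16 8 11 6 10 9
A[mid]=7>4: swap A[1],A[1]; hi=0 → 4 7 12 13 16 8 11 6 10 9
end: lo=0, hi=0; A = 4 7 12 13 16 8 11 6 10 9

(0, 0)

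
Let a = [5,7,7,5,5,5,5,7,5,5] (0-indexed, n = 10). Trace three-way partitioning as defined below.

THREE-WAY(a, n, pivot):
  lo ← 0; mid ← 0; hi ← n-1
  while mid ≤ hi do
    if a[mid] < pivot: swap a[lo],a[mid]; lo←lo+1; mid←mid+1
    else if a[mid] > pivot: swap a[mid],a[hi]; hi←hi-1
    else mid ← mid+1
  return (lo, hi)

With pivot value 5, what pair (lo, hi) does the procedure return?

pivot = 5; lo=0, mid=0, hi=9
a[mid]=5=5: mid=1
a[mid]=7>5: swap a[1],a[9]; hi=8 → [5,5,7,5,5,5,5,7,5,7]
a[mid]=5=5: mid=2
a[mid]=7>5: swap a[2],a[8]; hi=7 → [5,5,5,5,5,5,5,7,7,7]
a[mid]=5=5: mid=3
a[mid]=5=5: mid=4
a[mid]=5=5: mid=5
a[mid]=5=5: mid=6
a[mid]=5=5: mid=7
a[mid]=7>5: swap a[7],a[7]; hi=6 → [5,5,5,5,5,5,5,7,7,7]
end: lo=0, hi=6; a = [5,5,5,5,5,5,5,7,7,7]

(0, 6)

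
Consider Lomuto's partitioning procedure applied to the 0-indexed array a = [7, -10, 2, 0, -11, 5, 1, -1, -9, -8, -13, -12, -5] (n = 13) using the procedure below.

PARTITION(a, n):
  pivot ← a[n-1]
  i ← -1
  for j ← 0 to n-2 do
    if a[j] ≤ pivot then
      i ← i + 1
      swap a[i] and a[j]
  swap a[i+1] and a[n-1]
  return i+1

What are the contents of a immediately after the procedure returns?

pivot = a[12] = -5; i = -1
j=0: a[0]=7 > -5 → no swap
j=1: a[1]=-10 ≤ -5 → i=0, swap a[0],a[1] → [-10, 7, 2, 0, -11, 5, 1, -1, -9, -8, -13, -12, -5]
j=2: a[2]=2 > -5 → no swap
j=3: a[3]=0 > -5 → no swap
j=4: a[4]=-11 ≤ -5 → i=1, swap a[1],a[4] → [-10, -11, 2, 0, 7, 5, 1, -1, -9, -8, -13, -12, -5]
j=5: a[5]=5 > -5 → no swap
j=6: a[6]=1 > -5 → no swap
j=7: a[7]=-1 > -5 → no swap
j=8: a[8]=-9 ≤ -5 → i=2, swap a[2],a[8] → [-10, -11, -9, 0, 7, 5, 1, -1, 2, -8, -13, -12, -5]
j=9: a[9]=-8 ≤ -5 → i=3, swap a[3],a[9] → [-10, -11, -9, -8, 7, 5, 1, -1, 2, 0, -13, -12, -5]
j=10: a[10]=-13 ≤ -5 → i=4, swap a[4],a[10] → [-10, -11, -9, -8, -13, 5, 1, -1, 2, 0, 7, -12, -5]
j=11: a[11]=-12 ≤ -5 → i=5, swap a[5],a[11] → [-10, -11, -9, -8, -13, -12, 1, -1, 2, 0, 7, 5, -5]
final swap a[6],a[12] → [-10, -11, -9, -8, -13, -12, -5, -1, 2, 0, 7, 5, 1]; return 6

[-10, -11, -9, -8, -13, -12, -5, -1, 2, 0, 7, 5, 1]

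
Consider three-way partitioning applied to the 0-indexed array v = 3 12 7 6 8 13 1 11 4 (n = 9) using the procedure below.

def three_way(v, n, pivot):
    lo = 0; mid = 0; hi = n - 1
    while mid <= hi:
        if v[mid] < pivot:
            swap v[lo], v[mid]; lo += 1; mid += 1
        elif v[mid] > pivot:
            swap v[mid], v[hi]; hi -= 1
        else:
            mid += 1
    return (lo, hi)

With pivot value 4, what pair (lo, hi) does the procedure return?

pivot = 4; lo=0, mid=0, hi=8
v[mid]=3<4: swap v[0],v[0]; lo=1,mid=1 → 3 12 7 6 8 13 1 11 4
v[mid]=12>4: swap v[1],v[8]; hi=7 → 3 4 7 6 8 13 1 11 12
v[mid]=4=4: mid=2
v[mid]=7>4: swap v[2],v[7]; hi=6 → 3 4 11 6 8 13 1 7 12
v[mid]=11>4: swap v[2],v[6]; hi=5 → 3 4 1 6 8 13 11 7 12
v[mid]=1<4: swap v[1],v[2]; lo=2,mid=3 → 3 1 4 6 8 13 11 7 12
v[mid]=6>4: swap v[3],v[5]; hi=4 → 3 1 4 13 8 6 11 7 12
v[mid]=13>4: swap v[3],v[4]; hi=3 → 3 1 4 8 13 6 11 7 12
v[mid]=8>4: swap v[3],v[3]; hi=2 → 3 1 4 8 13 6 11 7 12
end: lo=2, hi=2; v = 3 1 4 8 13 6 11 7 12

(2, 2)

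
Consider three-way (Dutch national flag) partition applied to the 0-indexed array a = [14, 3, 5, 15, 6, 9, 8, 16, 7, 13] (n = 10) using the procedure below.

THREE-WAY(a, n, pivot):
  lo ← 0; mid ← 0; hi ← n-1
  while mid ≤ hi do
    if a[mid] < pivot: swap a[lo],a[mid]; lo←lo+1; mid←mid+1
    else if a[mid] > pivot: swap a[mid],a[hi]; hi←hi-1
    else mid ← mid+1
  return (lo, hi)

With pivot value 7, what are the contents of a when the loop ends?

[3, 5, 6, 7, 9, 8, 16, 15, 13, 14]

pivot = 7; lo=0, mid=0, hi=9
a[mid]=14>7: swap a[0],a[9]; hi=8 → [13, 3, 5, 15, 6, 9, 8, 16, 7, 14]
a[mid]=13>7: swap a[0],a[8]; hi=7 → [7, 3, 5, 15, 6, 9, 8, 16, 13, 14]
a[mid]=7=7: mid=1
a[mid]=3<7: swap a[0],a[1]; lo=1,mid=2 → [3, 7, 5, 15, 6, 9, 8, 16, 13, 14]
a[mid]=5<7: swap a[1],a[2]; lo=2,mid=3 → [3, 5, 7, 15, 6, 9, 8, 16, 13, 14]
a[mid]=15>7: swap a[3],a[7]; hi=6 → [3, 5, 7, 16, 6, 9, 8, 15, 13, 14]
a[mid]=16>7: swap a[3],a[6]; hi=5 → [3, 5, 7, 8, 6, 9, 16, 15, 13, 14]
a[mid]=8>7: swap a[3],a[5]; hi=4 → [3, 5, 7, 9, 6, 8, 16, 15, 13, 14]
a[mid]=9>7: swap a[3],a[4]; hi=3 → [3, 5, 7, 6, 9, 8, 16, 15, 13, 14]
a[mid]=6<7: swap a[2],a[3]; lo=3,mid=4 → [3, 5, 6, 7, 9, 8, 16, 15, 13, 14]
end: lo=3, hi=3; a = [3, 5, 6, 7, 9, 8, 16, 15, 13, 14]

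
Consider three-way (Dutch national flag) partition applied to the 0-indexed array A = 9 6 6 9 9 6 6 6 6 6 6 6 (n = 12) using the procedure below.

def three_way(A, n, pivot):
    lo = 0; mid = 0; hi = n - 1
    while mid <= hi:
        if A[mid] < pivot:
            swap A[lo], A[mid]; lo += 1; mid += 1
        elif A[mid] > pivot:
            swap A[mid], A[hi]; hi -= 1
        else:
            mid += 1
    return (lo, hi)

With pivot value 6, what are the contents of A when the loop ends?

6 6 6 6 6 6 6 6 6 9 9 9

lo=0 mid=0 hi=11
9>6: swap(0,11), hi=10 ⇒ 6 6 6 9 9 6 6 6 6 6 6 9
6=6: mid=1
6=6: mid=2
6=6: mid=3
9>6: swap(3,10), hi=9 ⇒ 6 6 6 6 9 6 6 6 6 6 9 9
6=6: mid=4
9>6: swap(4,9), hi=8 ⇒ 6 6 6 6 6 6 6 6 6 9 9 9
6=6: mid=5
6=6: mid=6
6=6: mid=7
6=6: mid=8
6=6: mid=9
done. lo=0 hi=8; A=6 6 6 6 6 6 6 6 6 9 9 9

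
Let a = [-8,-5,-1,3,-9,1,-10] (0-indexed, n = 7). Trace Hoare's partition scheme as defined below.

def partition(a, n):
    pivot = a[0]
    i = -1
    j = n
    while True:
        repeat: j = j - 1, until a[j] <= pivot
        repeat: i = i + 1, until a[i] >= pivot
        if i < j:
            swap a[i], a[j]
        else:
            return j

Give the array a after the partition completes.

pivot = a[0] = -8; i = -1, j = 7
j→6 (a[6]=-10≤-8), i→0 (a[0]=-8≥-8); i<j, swap → [-10,-5,-1,3,-9,1,-8]
j→4 (a[4]=-9≤-8), i→1 (a[1]=-5≥-8); i<j, swap → [-10,-9,-1,3,-5,1,-8]
j→1, i→2; i≥j, return j=1. a = [-10,-9,-1,3,-5,1,-8]

[-10,-9,-1,3,-5,1,-8]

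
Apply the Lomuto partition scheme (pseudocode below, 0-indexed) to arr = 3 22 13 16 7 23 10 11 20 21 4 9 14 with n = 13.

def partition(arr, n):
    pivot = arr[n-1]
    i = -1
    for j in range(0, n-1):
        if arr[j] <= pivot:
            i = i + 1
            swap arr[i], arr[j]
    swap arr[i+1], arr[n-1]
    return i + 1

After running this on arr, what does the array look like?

3 13 7 10 11 4 9 14 20 21 23 16 22

pivot=14, i=-1
j=0: 3≤14, i=0, swap(0,0) ⇒ 3 22 13 16 7 23 10 11 20 21 4 9 14
j=1: 22>14, skip
j=2: 13≤14, i=1, swap(1,2) ⇒ 3 13 22 16 7 23 10 11 20 21 4 9 14
j=3: 16>14, skip
j=4: 7≤14, i=2, swap(2,4) ⇒ 3 13 7 16 22 23 10 11 20 21 4 9 14
j=5: 23>14, skip
j=6: 10≤14, i=3, swap(3,6) ⇒ 3 13 7 10 22 23 16 11 20 21 4 9 14
j=7: 11≤14, i=4, swap(4,7) ⇒ 3 13 7 10 11 23 16 22 20 21 4 9 14
j=8: 20>14, skip
j=9: 21>14, skip
j=10: 4≤14, i=5, swap(5,10) ⇒ 3 13 7 10 11 4 16 22 20 21 23 9 14
j=11: 9≤14, i=6, swap(6,11) ⇒ 3 13 7 10 11 4 9 22 20 21 23 16 14
swap(7,12) ⇒ 3 13 7 10 11 4 9 14 20 21 23 16 22; return 7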